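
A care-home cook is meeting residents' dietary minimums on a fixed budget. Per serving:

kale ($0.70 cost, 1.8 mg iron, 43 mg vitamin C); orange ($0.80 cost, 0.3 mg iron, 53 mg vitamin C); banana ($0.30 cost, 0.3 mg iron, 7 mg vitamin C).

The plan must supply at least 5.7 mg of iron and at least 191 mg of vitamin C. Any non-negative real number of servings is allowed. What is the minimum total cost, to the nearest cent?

$3.03

At the optimum either one food covers both requirements or two foods hit both targets exactly; no other combination can be cheaper.
kale only: max(5.7/1.8, 191/43) = 4.442 servings → $3.11.
orange only: max(5.7/0.3, 191/53) = 19 servings → $15.20.
banana only: max(5.7/0.3, 191/7) = 27.29 servings → $8.19.
kale + orange with both tight: 2.967 servings and 1.196 servings → $3.03.
kale + banana: the both-tight solution has a negative serving — not a feasible corner.
orange + banana with both tight: 1.261 servings and 17.74 servings → $6.33.
The minimum over all feasible corners is $3.03.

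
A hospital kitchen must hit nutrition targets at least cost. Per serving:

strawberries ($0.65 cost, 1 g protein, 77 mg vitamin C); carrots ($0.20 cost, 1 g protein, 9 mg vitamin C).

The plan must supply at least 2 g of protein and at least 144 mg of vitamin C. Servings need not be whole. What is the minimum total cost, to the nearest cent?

$1.23

Two binding constraints pin down two serving amounts, so the optimal mix uses at most two foods. The candidates are each food alone (scaled to the tighter of protein/vitamin C) and each pair with both constraints tight.
strawberries only: max(2/1, 144/77) = 2 servings → $1.30.
carrots only: max(2/1, 144/9) = 16 servings → $3.20.
strawberries + carrots with both tight: 1.853 servings and 0.1471 servings → $1.23.
So the least-cost plan costs $1.23.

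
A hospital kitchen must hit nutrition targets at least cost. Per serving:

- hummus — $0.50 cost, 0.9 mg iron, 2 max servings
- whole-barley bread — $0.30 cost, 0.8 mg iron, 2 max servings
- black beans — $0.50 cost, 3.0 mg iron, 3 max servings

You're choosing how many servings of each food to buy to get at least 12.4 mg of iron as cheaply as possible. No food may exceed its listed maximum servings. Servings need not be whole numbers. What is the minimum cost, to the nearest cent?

Cost per mg of iron: black beans $0.1667, whole-barley bread $0.3750, hummus $0.5556.
Take 3 servings of black beans: +9.0 mg iron for $1.50 (total $1.50, still need 3.4 mg).
Take 2 servings of whole-barley bread: +1.6 mg iron for $0.60 (total $2.10, still need 1.8 mg).
Take 2 servings of hummus: +1.8 mg iron for $1.00 (total $3.10, still need 0.0 mg).
Greedy by cheapest-per-mg is optimal for a single linear constraint, so the minimum cost is $3.10.

$3.10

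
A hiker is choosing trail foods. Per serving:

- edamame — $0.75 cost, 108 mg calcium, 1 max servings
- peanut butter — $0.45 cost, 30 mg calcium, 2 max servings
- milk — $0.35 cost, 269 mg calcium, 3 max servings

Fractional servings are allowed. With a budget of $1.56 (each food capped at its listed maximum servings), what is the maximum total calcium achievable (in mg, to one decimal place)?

880.4 mg

Calcium per dollar: milk 768.6, edamame 144, peanut butter 66.67.
Take 3 servings of milk: spends $1.05, +807.0 mg calcium (running total 807.0 mg).
Take 0.68 servings of edamame: spends $0.51, +73.4 mg calcium (running total 880.4 mg).
Greedy by best ratio exhausts the cost allowance optimally: 880.4 mg.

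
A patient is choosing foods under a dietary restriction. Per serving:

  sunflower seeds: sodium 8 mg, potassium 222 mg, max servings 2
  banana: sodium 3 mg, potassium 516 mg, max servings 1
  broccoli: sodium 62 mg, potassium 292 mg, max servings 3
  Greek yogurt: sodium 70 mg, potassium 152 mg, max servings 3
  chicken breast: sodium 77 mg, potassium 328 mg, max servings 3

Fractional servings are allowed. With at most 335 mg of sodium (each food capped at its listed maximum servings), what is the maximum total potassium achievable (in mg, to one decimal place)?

2389.8 mg

Potassium per mg sodium: banana 172, sunflower seeds 27.75, broccoli 4.71, chicken breast 4.26, Greek yogurt 2.171.
Take 1 serving of banana: uses 3 mg sodium, +516.0 mg potassium (running total 516.0 mg).
Take 2 servings of sunflower seeds: uses 16 mg sodium, +444.0 mg potassium (running total 960.0 mg).
Take 3 servings of broccoli: uses 186 mg sodium, +876.0 mg potassium (running total 1836.0 mg).
Take 1.688 servings of chicken breast: uses 130 mg sodium, +553.8 mg potassium (running total 2389.8 mg).
Greedy by best ratio exhausts the sodium allowance optimally: 2389.8 mg.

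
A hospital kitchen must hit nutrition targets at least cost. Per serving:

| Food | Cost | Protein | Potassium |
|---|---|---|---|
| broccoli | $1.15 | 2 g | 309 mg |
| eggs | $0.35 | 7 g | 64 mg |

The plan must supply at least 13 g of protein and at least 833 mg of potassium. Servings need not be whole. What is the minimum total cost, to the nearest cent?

$3.23

Two binding constraints pin down two serving amounts, so the optimal mix uses at most two foods. The candidates are each food alone (scaled to the tighter of protein/potassium) and each pair with both constraints tight.
broccoli only: max(13/2, 833/309) = 6.5 servings → $7.47.
eggs only: max(13/7, 833/64) = 13.02 servings → $4.56.
broccoli + eggs with both tight: 2.457 servings and 1.155 servings → $3.23.
So the least-cost plan costs $3.23.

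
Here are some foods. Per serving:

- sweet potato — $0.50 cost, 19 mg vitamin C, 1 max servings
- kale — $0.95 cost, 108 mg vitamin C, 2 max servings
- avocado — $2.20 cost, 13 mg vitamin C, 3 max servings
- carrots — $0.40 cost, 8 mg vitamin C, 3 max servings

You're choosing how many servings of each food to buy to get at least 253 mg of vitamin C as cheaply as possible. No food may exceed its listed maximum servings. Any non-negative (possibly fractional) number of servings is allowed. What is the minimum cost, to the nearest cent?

$3.30

Cost per mg of vitamin C: kale $0.0088, sweet potato $0.0263, carrots $0.0500, avocado $0.1692.
Take 2 servings of kale: +216.0 mg vitamin C for $1.90 (total $1.90, still need 37.0 mg).
Take 1 serving of sweet potato: +19.0 mg vitamin C for $0.50 (total $2.40, still need 18.0 mg).
Take 2.25 servings of carrots: +18.0 mg vitamin C for $0.90 (total $3.30, still need 0.0 mg).
Greedy by cheapest-per-mg is optimal for a single linear constraint, so the minimum cost is $3.30.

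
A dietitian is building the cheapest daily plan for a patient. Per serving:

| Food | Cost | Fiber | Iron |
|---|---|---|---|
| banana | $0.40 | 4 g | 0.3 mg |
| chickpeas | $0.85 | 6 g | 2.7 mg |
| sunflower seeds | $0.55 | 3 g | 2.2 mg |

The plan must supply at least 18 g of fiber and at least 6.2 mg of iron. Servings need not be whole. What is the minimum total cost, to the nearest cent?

$2.34

The cheapest plan sits at a corner of the feasible region — with two constraints it uses at most two foods.
banana only: max(18/4, 6.2/0.3) = 20.67 servings → $8.27.
chickpeas only: max(18/6, 6.2/2.7) = 3 servings → $2.55.
sunflower seeds only: max(18/3, 6.2/2.2) = 6 servings → $3.30.
banana + chickpeas with both tight: 1.267 servings and 2.156 servings → $2.34.
banana + sunflower seeds with both tight: 2.658 servings and 2.456 servings → $2.41.
chickpeas + sunflower seeds with both targets exact would need a negative amount; discard.
Cheapest feasible corner: $2.34.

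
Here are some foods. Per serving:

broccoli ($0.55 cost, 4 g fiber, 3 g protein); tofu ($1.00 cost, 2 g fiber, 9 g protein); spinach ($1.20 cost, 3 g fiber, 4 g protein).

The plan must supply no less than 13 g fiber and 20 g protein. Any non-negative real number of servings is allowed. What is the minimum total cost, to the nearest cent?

Compare the cost at each extreme point of the feasible region.
broccoli only: max(13/4, 20/3) = 6.667 servings → $3.67.
tofu only: max(13/2, 20/9) = 6.5 servings → $6.50.
spinach only: max(13/3, 20/4) = 5 servings → $6.00.
broccoli + tofu with both tight: 2.567 servings and 1.367 servings → $2.78.
broccoli + spinach: the both-tight solution has a negative serving — not a feasible corner.
tofu + spinach with both tight: 0.4211 servings and 4.053 servings → $5.28.
The minimum over all feasible corners is $2.78.

$2.78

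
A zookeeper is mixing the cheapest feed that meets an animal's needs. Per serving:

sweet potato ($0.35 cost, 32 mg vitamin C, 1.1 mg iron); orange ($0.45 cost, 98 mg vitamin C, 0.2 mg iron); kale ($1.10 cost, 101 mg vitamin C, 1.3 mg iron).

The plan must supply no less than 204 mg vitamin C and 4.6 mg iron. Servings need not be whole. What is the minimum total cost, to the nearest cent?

Compare the cost at each extreme point of the feasible region.
sweet potato only: max(204/32, 4.6/1.1) = 6.375 servings → $2.23.
orange only: max(204/98, 4.6/0.2) = 23 servings → $10.35.
kale only: max(204/101, 4.6/1.3) = 3.538 servings → $3.89.
sweet potato + orange with both tight: 4.043 servings and 0.7613 servings → $1.76.
sweet potato + kale with both tight: 2.869 servings and 1.111 servings → $2.23.
orange + kale with both targets exact would need a negative amount; discard.
So the least-cost plan costs $1.76.

$1.76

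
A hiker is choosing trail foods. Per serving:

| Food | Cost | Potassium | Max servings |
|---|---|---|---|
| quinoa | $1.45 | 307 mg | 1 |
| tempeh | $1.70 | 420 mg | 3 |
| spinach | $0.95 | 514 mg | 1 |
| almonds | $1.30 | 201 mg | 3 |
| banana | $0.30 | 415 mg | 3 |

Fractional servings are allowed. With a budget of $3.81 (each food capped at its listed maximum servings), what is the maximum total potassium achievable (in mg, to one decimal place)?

2243.2 mg

Potassium per dollar: banana 1383, spinach 541.1, tempeh 247.1, quinoa 211.7, almonds 154.6.
Take 3 servings of banana: spends $0.90, +1245.0 mg potassium (running total 1245.0 mg).
Take 1 serving of spinach: spends $0.95, +514.0 mg potassium (running total 1759.0 mg).
Take 1.153 servings of tempeh: spends $1.96, +484.2 mg potassium (running total 2243.2 mg).
Greedy by best ratio exhausts the cost allowance optimally: 2243.2 mg.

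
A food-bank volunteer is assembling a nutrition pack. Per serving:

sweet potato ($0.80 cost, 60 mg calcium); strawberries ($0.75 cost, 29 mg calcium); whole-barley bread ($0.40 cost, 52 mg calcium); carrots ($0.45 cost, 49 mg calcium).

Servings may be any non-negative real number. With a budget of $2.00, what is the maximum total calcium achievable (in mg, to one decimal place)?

Calcium per dollar: whole-barley bread 130, carrots 108.9, sweet potato 75, strawberries 38.67.
With no serving limits, spend the whole cost allowance on whole-barley bread: $2.00 / $0.40 × 52 mg = 260.0 mg.

260.0 mg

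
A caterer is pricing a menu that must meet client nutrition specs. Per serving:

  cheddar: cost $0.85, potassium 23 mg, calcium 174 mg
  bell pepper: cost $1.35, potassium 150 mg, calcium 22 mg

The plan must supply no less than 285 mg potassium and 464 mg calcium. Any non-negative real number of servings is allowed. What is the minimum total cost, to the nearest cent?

With two linear requirements the optimum uses one or two foods; enumerate the corners.
cheddar only: max(285/23, 464/174) = 12.39 servings → $10.53.
bell pepper only: max(285/150, 464/22) = 21.09 servings → $28.47.
cheddar + bell pepper with both tight: 2.474 servings and 1.521 servings → $4.16.
So the least-cost plan costs $4.16.

$4.16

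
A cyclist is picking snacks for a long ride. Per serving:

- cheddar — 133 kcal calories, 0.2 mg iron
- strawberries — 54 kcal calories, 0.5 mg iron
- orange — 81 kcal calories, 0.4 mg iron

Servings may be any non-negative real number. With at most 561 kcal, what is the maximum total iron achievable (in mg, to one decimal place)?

Iron per kcal: strawberries 0.009259, orange 0.004938, cheddar 0.001504.
With no serving limits, spend the whole calories allowance on strawberries: 561 kcal / 54 kcal × 0.5 mg = 5.2 mg.

5.2 mg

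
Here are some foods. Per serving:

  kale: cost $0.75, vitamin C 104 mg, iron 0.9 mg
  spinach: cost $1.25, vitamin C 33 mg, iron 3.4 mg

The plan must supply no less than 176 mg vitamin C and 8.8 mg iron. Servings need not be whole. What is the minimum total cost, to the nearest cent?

$3.63

Compare the cost at each extreme point of the feasible region.
kale only: max(176/104, 8.8/0.9) = 9.778 servings → $7.33.
spinach only: max(176/33, 8.8/3.4) = 5.333 servings → $6.67.
kale + spinach with both tight: 0.9509 servings and 2.337 servings → $3.63.
Cheapest feasible corner: $3.63.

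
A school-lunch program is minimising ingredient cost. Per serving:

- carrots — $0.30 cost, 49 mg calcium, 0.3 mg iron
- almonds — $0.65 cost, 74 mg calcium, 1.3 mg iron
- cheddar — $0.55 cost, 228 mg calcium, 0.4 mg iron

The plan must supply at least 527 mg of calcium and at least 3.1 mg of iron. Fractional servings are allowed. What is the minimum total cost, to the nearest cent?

$2.15

The cheapest plan sits at a corner of the feasible region — with two constraints it uses at most two foods.
carrots only: max(527/49, 3.1/0.3) = 10.76 servings → $3.23.
almonds only: max(527/74, 3.1/1.3) = 7.122 servings → $4.63.
cheddar only: max(527/228, 3.1/0.4) = 7.75 servings → $4.26.
carrots + almonds: the both-tight solution has a negative serving — not a feasible corner.
carrots + cheddar with both tight: 10.16 servings and 0.127 servings → $3.12.
almonds + cheddar with both tight: 1.859 servings and 1.708 servings → $2.15.
So the least-cost plan costs $2.15.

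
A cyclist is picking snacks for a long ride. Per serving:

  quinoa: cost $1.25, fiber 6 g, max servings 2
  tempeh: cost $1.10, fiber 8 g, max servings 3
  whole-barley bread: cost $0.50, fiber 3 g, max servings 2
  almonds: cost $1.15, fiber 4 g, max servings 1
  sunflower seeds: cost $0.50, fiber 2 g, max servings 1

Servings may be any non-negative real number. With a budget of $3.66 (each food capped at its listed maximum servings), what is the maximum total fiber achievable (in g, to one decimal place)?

26.2 g

Fiber per dollar: tempeh 7.273, whole-barley bread 6, quinoa 4.8, sunflower seeds 4, almonds 3.478.
Take 3 servings of tempeh: spends $3.30, +24.0 g fiber (running total 24.0 g).
Take 0.72 servings of whole-barley bread: spends $0.36, +2.2 g fiber (running total 26.2 g).
Filling greedily by fiber-per-dollar is optimal for one linear limit, giving 26.2 g.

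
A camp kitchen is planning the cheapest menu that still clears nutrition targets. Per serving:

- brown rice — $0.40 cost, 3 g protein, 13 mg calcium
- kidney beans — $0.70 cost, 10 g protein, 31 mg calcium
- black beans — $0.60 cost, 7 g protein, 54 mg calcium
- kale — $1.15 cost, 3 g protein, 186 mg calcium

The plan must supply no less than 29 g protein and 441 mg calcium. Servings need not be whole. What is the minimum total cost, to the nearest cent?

$3.68

An LP optimum is at a vertex; with two nutrient constraints at most two foods are used. Check each candidate.
brown rice only: max(29/3, 441/13) = 33.92 servings → $13.57.
kidney beans only: max(29/10, 441/31) = 14.23 servings → $9.96.
black beans only: max(29/7, 441/54) = 8.167 servings → $4.90.
kale only: max(29/3, 441/186) = 9.667 servings → $11.12.
brown rice + kidney beans: the both-tight solution has a negative serving — not a feasible corner.
brown rice + black beans: intersection lies outside the first quadrant.
brown rice + kale with both tight: 7.844 servings and 1.823 servings → $5.23.
kidney beans + black beans: intersection lies outside the first quadrant.
kidney beans + kale with both tight: 2.304 servings and 1.987 servings → $3.90.
black beans + kale with both tight: 3.571 servings and 1.334 servings → $3.68.
Cheapest feasible corner: $3.68.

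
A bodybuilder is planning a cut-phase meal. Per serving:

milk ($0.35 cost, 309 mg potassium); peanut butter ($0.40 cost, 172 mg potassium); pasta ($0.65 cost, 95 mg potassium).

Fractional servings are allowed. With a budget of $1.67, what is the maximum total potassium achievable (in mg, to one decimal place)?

Potassium per dollar: milk 882.9, peanut butter 430, pasta 146.2.
With no serving limits, spend the whole cost allowance on milk: $1.67 / $0.35 × 309 mg = 1474.4 mg.

1474.4 mg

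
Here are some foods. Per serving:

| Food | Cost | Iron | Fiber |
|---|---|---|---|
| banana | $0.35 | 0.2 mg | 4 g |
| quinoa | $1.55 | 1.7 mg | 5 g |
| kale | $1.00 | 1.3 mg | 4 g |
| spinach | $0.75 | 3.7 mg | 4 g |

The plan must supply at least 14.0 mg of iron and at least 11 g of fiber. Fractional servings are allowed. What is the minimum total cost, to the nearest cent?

$2.84

With two linear requirements the optimum uses one or two foods; enumerate the corners.
banana only: max(14.0/0.2, 11/4) = 70 servings → $24.50.
quinoa only: max(14.0/1.7, 11/5) = 8.235 servings → $12.76.
kale only: max(14.0/1.3, 11/4) = 10.77 servings → $10.77.
spinach only: max(14.0/3.7, 11/4) = 3.784 servings → $2.84.
banana + quinoa: the both-tight solution has a negative serving — not a feasible corner.
banana + kale: the both-tight solution has a negative serving — not a feasible corner.
banana + spinach with both targets exact would need a negative amount; discard.
quinoa + kale: intersection lies outside the first quadrant.
quinoa + spinach with both targets exact would need a negative amount; discard.
kale + spinach: intersection lies outside the first quadrant.
So the least-cost plan costs $2.84.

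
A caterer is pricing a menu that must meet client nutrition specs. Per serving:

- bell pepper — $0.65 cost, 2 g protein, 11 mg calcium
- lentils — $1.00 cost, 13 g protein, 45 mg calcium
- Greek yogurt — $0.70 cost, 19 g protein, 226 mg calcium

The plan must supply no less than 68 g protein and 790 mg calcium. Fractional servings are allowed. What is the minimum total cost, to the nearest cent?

$2.51

With two linear requirements the optimum uses one or two foods; enumerate the corners.
bell pepper only: max(68/2, 790/11) = 71.82 servings → $46.68.
lentils only: max(68/13, 790/45) = 17.56 servings → $17.56.
Greek yogurt only: max(68/19, 790/226) = 3.579 servings → $2.51.
bell pepper + lentils: intersection lies outside the first quadrant.
bell pepper + Greek yogurt with both tight: 1.473 servings and 3.424 servings → $3.35.
lentils + Greek yogurt with both tight: 0.1719 servings and 3.461 servings → $2.59.
The minimum over all feasible corners is $2.51.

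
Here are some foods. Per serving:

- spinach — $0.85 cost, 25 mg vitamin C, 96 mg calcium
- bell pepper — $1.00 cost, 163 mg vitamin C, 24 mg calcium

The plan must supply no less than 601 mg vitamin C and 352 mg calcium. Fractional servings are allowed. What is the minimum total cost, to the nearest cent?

A basic optimal solution has at most two foods positive. Try each food alone and each pair with both targets met exactly.
spinach only: max(601/25, 352/96) = 24.04 servings → $20.43.
bell pepper only: max(601/163, 352/24) = 14.67 servings → $14.67.
spinach + bell pepper with both tight: 2.854 servings and 3.249 servings → $5.68.
So the least-cost plan costs $5.68.

$5.68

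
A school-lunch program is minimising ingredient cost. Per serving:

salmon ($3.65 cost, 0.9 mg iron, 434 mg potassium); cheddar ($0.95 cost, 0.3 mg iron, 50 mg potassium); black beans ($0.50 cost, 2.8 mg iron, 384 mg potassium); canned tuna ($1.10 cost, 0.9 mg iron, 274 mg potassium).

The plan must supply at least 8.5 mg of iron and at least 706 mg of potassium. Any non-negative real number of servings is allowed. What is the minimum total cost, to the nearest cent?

A basic optimal solution has at most two foods positive. Try each food alone and each pair with both targets met exactly.
salmon only: max(8.5/0.9, 706/434) = 9.444 servings → $34.47.
cheddar only: max(8.5/0.3, 706/50) = 28.33 servings → $26.92.
black beans only: max(8.5/2.8, 706/384) = 3.036 servings → $1.52.
canned tuna only: max(8.5/0.9, 706/274) = 9.444 servings → $10.39.
salmon + cheddar with both targets exact would need a negative amount; discard.
salmon + black beans with both targets exact would need a negative amount; discard.
salmon + canned tuna: the both-tight solution has a negative serving — not a feasible corner.
cheddar + black beans: intersection lies outside the first quadrant.
cheddar + canned tuna: the both-tight solution has a negative serving — not a feasible corner.
black beans + canned tuna: the both-tight solution has a negative serving — not a feasible corner.
Cheapest feasible corner: $1.52.

$1.52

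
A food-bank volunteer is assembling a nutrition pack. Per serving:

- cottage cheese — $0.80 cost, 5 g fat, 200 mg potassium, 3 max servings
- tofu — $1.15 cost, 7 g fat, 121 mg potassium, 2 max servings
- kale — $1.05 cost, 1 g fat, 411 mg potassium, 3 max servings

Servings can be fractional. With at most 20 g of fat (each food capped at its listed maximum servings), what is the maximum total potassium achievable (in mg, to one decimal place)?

Potassium per g fat: kale 411, cottage cheese 40, tofu 17.29.
Take 3 servings of kale: uses 3 g fat, +1233.0 mg potassium (running total 1233.0 mg).
Take 3 servings of cottage cheese: uses 15 g fat, +600.0 mg potassium (running total 1833.0 mg).
Take 0.2857 servings of tofu: uses 2 g fat, +34.6 mg potassium (running total 1867.6 mg).
Greedy by best ratio exhausts the fat allowance optimally: 1867.6 mg.

1867.6 mg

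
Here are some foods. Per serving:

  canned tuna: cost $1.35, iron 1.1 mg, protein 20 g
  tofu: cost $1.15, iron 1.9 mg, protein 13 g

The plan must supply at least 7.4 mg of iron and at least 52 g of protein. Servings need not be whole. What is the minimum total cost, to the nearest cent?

Minimising a linear cost over {iron ≥ 7.4, protein ≥ 52, servings ≥ 0} — the optimum is at a vertex, using one or two foods.
canned tuna only: max(7.4/1.1, 52/20) = 6.727 servings → $9.08.
tofu only: max(7.4/1.9, 52/13) = 4 servings → $4.60.
canned tuna + tofu with both tight: 0.1097 servings and 3.831 servings → $4.55.
So the least-cost plan costs $4.55.

$4.55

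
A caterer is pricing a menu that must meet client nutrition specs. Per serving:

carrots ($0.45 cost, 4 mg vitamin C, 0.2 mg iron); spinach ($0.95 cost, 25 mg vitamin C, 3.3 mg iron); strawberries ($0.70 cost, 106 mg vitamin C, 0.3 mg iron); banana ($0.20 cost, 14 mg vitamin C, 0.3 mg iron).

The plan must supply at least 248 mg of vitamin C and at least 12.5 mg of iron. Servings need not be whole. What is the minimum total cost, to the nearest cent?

$4.51

The cheapest plan sits at a corner of the feasible region — with two constraints it uses at most two foods.
carrots only: max(248/4, 12.5/0.2) = 62.5 servings → $28.12.
spinach only: max(248/25, 12.5/3.3) = 9.92 servings → $9.42.
strawberries only: max(248/106, 12.5/0.3) = 41.67 servings → $29.17.
banana only: max(248/14, 12.5/0.3) = 41.67 servings → $8.33.
carrots + spinach with both tight: 61.7 servings and 0.04878 servings → $27.81.
carrots + strawberries: intersection lies outside the first quadrant.
carrots + banana: intersection lies outside the first quadrant.
spinach + strawberries with both tight: 3.654 servings and 1.478 servings → $4.51.
spinach + banana with both tight: 2.599 servings and 13.07 servings → $5.08.
strawberries + banana with both targets exact would need a negative amount; discard.
Cheapest feasible corner: $4.51.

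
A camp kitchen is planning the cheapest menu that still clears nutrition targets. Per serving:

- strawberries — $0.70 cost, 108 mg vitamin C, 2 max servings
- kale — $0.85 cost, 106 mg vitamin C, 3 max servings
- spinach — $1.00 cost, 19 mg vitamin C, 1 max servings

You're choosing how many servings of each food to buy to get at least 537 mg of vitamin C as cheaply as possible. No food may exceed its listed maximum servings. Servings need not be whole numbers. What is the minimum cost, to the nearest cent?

Cost per mg of vitamin C: strawberries $0.0065, kale $0.0080, spinach $0.0526.
Take 2 servings of strawberries: +216.0 mg vitamin C for $1.40 (total $1.40, still need 321.0 mg).
Take 3 servings of kale: +318.0 mg vitamin C for $2.55 (total $3.95, still need 3.0 mg).
Take 0.1579 servings of spinach: +3.0 mg vitamin C for $0.16 (total $4.11, still need 0.0 mg).
Filling from the cheapest source first is optimal under one linear minimum: $4.11.

$4.11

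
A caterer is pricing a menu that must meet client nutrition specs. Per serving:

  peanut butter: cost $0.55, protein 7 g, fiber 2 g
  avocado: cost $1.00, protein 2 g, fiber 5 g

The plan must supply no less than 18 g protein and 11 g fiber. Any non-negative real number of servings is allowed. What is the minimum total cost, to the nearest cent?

With two linear requirements the optimum uses one or two foods; enumerate the corners.
peanut butter only: max(18/7, 11/2) = 5.5 servings → $3.02.
avocado only: max(18/2, 11/5) = 9 servings → $9.00.
peanut butter + avocado with both tight: 2.194 servings and 1.323 servings → $2.53.
The minimum over all feasible corners is $2.53.

$2.53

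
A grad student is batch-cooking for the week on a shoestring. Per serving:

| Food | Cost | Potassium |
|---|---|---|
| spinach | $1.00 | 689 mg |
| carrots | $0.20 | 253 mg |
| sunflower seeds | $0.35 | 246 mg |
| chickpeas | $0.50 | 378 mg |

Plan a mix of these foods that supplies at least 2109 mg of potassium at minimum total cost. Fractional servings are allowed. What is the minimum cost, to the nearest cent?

Cost per mg of potassium: carrots $0.0008, chickpeas $0.0013, sunflower seeds $0.0014, spinach $0.0015.
With no serving limits, use only carrots: 2109 mg / 253 mg = 8.336 servings × $0.20 = $1.67.

$1.67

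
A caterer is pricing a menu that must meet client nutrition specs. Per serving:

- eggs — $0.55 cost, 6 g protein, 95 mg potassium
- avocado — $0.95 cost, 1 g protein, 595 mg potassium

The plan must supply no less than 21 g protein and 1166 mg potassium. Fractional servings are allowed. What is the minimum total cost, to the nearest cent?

$3.16

With two linear requirements the optimum uses one or two foods; enumerate the corners.
eggs only: max(21/6, 1166/95) = 12.27 servings → $6.75.
avocado only: max(21/1, 1166/595) = 21 servings → $19.95.
eggs + avocado with both tight: 3.26 servings and 1.439 servings → $3.16.
The minimum over all feasible corners is $3.16.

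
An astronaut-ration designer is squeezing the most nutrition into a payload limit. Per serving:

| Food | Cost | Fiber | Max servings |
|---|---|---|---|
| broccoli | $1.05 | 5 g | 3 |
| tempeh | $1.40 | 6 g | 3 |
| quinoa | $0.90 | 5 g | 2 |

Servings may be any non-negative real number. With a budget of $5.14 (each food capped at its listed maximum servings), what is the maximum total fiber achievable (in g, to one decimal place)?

Fiber per dollar: quinoa 5.556, broccoli 4.762, tempeh 4.286.
Take 2 servings of quinoa: spends $1.80, +10.0 g fiber (running total 10.0 g).
Take 3 servings of broccoli: spends $3.15, +15.0 g fiber (running total 25.0 g).
Take 0.1357 servings of tempeh: spends $0.19, +0.8 g fiber (running total 25.8 g).
Greedy by best ratio exhausts the cost allowance optimally: 25.8 g.

25.8 g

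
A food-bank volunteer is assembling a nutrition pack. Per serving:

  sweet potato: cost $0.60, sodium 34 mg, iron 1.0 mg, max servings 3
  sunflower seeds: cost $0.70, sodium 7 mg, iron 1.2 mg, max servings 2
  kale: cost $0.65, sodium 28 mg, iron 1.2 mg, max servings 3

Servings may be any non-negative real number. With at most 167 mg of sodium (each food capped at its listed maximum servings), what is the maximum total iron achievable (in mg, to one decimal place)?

8.0 mg

Iron per mg sodium: sunflower seeds 0.1714, kale 0.04286, sweet potato 0.02941.
Take 2 servings of sunflower seeds: uses 14 mg sodium, +2.4 mg iron (running total 2.4 mg).
Take 3 servings of kale: uses 84 mg sodium, +3.6 mg iron (running total 6.0 mg).
Take 2.029 servings of sweet potato: uses 69 mg sodium, +2.0 mg iron (running total 8.0 mg).
Filling greedily by iron-per-mg sodium is optimal for one linear limit, giving 8.0 mg.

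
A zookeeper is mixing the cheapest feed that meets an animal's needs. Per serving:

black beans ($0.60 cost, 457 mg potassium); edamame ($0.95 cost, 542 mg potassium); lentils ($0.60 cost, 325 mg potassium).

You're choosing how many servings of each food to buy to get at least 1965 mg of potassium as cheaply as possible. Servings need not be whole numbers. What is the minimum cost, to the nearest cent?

$2.58

Cost per mg of potassium: black beans $0.0013, edamame $0.0018, lentils $0.0018.
With no serving limits, use only black beans: 1965 mg / 457 mg = 4.3 servings × $0.60 = $2.58.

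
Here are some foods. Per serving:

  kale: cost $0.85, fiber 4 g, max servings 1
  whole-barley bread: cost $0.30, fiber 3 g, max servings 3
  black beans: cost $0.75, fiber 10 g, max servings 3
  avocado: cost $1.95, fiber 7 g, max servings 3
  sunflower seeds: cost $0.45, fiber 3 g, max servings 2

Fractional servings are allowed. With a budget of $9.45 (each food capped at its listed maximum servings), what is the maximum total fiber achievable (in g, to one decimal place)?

65.3 g

Fiber per dollar: black beans 13.33, whole-barley bread 10, sunflower seeds 6.667, kale 4.706, avocado 3.59.
Take 3 servings of black beans: spends $2.25, +30.0 g fiber (running total 30.0 g).
Take 3 servings of whole-barley bread: spends $0.90, +9.0 g fiber (running total 39.0 g).
Take 2 servings of sunflower seeds: spends $0.90, +6.0 g fiber (running total 45.0 g).
Take 1 serving of kale: spends $0.85, +4.0 g fiber (running total 49.0 g).
Take 2.333 servings of avocado: spends $4.55, +16.3 g fiber (running total 65.3 g).
Greedy by best ratio exhausts the cost allowance optimally: 65.3 g.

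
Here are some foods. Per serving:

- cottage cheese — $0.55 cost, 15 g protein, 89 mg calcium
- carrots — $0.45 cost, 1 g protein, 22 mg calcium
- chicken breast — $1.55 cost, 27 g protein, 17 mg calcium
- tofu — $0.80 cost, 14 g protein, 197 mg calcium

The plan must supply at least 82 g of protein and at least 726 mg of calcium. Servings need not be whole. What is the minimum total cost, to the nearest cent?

$3.61

This is a tiny linear program; its minimum lies at a vertex of the feasible set. List the vertices and price them.
cottage cheese only: max(82/15, 726/89) = 8.157 servings → $4.49.
carrots only: max(82/1, 726/22) = 82 servings → $36.90.
chicken breast only: max(82/27, 726/17) = 42.71 servings → $66.19.
tofu only: max(82/14, 726/197) = 5.857 servings → $4.69.
cottage cheese + carrots with both tight: 4.473 servings and 14.9 servings → $9.17.
cottage cheese + chicken breast: intersection lies outside the first quadrant.
cottage cheese + tofu with both tight: 3.505 servings and 2.102 servings → $3.61.
carrots + chicken breast with both tight: 31.56 servings and 1.868 servings → $17.10.
carrots + tofu: intersection lies outside the first quadrant.
chicken breast + tofu with both tight: 1.179 servings and 3.584 servings → $4.69.
The minimum over all feasible corners is $3.61.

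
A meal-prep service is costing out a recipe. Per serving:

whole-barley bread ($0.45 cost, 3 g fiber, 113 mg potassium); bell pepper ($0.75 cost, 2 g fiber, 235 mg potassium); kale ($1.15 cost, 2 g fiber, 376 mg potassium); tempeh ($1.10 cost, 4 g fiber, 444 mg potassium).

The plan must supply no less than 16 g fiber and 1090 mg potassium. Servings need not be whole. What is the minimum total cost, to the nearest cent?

At the optimum either one food covers both requirements or two foods hit both targets exactly; no other combination can be cheaper.
whole-barley bread only: max(16/3, 1090/113) = 9.646 servings → $4.34.
bell pepper only: max(16/2, 1090/235) = 8 servings → $6.00.
kale only: max(16/2, 1090/376) = 8 servings → $9.20.
tempeh only: max(16/4, 1090/444) = 4 servings → $4.40.
whole-barley bread + bell pepper with both tight: 3.299 servings and 3.052 servings → $3.77.
whole-barley bread + kale with both tight: 4.253 servings and 1.621 servings → $3.78.
whole-barley bread + tempeh with both tight: 3.118 servings and 1.661 servings → $3.23.
bell pepper + kale with both targets exact would need a negative amount; discard.
bell pepper + tempeh with both targets exact would need a negative amount; discard.
kale + tempeh: the both-tight solution has a negative serving — not a feasible corner.
So the least-cost plan costs $3.23.

$3.23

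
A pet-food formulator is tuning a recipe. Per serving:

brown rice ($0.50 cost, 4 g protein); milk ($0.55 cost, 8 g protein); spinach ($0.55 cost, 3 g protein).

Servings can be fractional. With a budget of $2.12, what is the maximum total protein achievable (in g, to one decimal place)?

30.8 g

Protein per dollar: milk 14.55, brown rice 8, spinach 5.455.
With no serving limits, spend the whole cost allowance on milk: $2.12 / $0.55 × 8 g = 30.8 g.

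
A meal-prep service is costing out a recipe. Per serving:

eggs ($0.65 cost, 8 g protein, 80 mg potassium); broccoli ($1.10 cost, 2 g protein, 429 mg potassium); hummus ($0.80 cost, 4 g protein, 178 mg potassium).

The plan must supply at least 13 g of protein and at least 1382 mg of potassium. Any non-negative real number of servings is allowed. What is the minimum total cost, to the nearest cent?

A basic optimal solution has at most two foods positive. Try each food alone and each pair with both targets met exactly.
eggs only: max(13/8, 1382/80) = 17.27 servings → $11.23.
broccoli only: max(13/2, 1382/429) = 6.5 servings → $7.15.
hummus only: max(13/4, 1382/178) = 7.764 servings → $6.21.
eggs + broccoli with both tight: 0.8597 servings and 3.061 servings → $3.93.
eggs + hummus: the both-tight solution has a negative serving — not a feasible corner.
broccoli + hummus with both tight: 2.363 servings and 2.068 servings → $4.25.
So the least-cost plan costs $3.93.

$3.93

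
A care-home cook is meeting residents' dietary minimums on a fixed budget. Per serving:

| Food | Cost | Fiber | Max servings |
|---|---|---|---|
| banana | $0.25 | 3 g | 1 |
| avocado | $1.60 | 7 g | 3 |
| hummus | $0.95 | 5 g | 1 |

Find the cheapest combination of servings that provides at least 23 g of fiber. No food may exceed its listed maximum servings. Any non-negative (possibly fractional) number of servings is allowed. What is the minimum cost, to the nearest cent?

$4.63

Cost per g of fiber: banana $0.0833, hummus $0.1900, avocado $0.2286.
Take 1 serving of banana: +3.0 g fiber for $0.25 (total $0.25, still need 20.0 g).
Take 1 serving of hummus: +5.0 g fiber for $0.95 (total $1.20, still need 15.0 g).
Take 2.143 servings of avocado: +15.0 g fiber for $3.43 (total $4.63, still need 0.0 g).
Greedy by cheapest-per-g is optimal for a single linear constraint, so the minimum cost is $4.63.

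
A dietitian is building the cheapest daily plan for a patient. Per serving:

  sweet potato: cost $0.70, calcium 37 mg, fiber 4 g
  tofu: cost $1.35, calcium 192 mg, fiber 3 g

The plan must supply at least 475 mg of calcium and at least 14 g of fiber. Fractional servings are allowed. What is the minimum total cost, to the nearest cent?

sweet potato only: max(475/37, 14/4) = 12.84 servings → $8.99.
tofu only: max(475/192, 14/3) = 4.667 servings → $6.30.
sweet potato + tofu with both tight: 1.922 servings and 2.104 servings → $4.19.
The minimum over all feasible corners is $4.19.

$4.19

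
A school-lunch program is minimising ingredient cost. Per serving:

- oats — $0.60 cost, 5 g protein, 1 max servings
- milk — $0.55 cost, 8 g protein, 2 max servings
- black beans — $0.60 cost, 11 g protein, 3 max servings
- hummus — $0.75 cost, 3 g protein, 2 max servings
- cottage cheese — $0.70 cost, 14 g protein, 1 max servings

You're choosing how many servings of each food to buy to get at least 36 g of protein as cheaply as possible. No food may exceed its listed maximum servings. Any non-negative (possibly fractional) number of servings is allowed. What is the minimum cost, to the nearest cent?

Cost per g of protein: cottage cheese $0.0500, black beans $0.0545, milk $0.0688, oats $0.1200, hummus $0.2500.
Take 1 serving of cottage cheese: +14.0 g protein for $0.70 (total $0.70, still need 22.0 g).
Take 2 servings of black beans: +22.0 g protein for $1.20 (total $1.90, still need 0.0 g).
Filling from the cheapest source first is optimal under one linear minimum: $1.90.

$1.90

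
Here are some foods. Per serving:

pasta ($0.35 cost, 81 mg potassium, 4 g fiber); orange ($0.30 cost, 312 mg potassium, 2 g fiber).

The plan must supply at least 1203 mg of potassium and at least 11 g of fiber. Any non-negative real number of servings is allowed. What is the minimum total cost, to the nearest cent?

$1.41

This is a tiny linear program; its minimum lies at a vertex of the feasible set. List the vertices and price them.
pasta only: max(1203/81, 11/4) = 14.85 servings → $5.20.
orange only: max(1203/312, 11/2) = 5.5 servings → $1.65.
pasta + orange with both tight: 0.9448 servings and 3.61 servings → $1.41.
Cheapest feasible corner: $1.41.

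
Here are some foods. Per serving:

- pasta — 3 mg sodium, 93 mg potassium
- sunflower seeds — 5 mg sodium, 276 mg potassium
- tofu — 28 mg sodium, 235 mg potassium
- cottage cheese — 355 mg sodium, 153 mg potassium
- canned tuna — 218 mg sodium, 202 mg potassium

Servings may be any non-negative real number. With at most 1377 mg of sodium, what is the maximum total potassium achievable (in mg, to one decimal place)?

76010.4 mg

Potassium per mg sodium: sunflower seeds 55.2, pasta 31, tofu 8.393, canned tuna 0.9266, cottage cheese 0.431.
With no serving limits, spend the whole sodium allowance on sunflower seeds: 1377 mg / 5 mg × 276 mg = 76010.4 mg.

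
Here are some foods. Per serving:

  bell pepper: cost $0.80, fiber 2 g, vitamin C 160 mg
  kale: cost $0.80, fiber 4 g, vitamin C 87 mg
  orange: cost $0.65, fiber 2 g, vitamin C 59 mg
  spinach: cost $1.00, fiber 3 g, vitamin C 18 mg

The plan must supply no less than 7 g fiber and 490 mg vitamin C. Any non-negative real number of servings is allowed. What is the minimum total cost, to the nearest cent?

$2.56

The cheapest plan sits at a corner of the feasible region — with two constraints it uses at most two foods.
bell pepper only: max(7/2, 490/160) = 3.5 servings → $2.80.
kale only: max(7/4, 490/87) = 5.632 servings → $4.51.
orange only: max(7/2, 490/59) = 8.305 servings → $5.40.
spinach only: max(7/3, 490/18) = 27.22 servings → $27.22.
bell pepper + kale with both tight: 2.899 servings and 0.3004 servings → $2.56.
bell pepper + orange with both tight: 2.807 servings and 0.6931 servings → $2.70.
bell pepper + spinach with both tight: 3.027 servings and 0.3153 servings → $2.74.
kale + orange with both targets exact would need a negative amount; discard.
kale + spinach with both targets exact would need a negative amount; discard.
orange + spinach: intersection lies outside the first quadrant.
Cheapest feasible corner: $2.56.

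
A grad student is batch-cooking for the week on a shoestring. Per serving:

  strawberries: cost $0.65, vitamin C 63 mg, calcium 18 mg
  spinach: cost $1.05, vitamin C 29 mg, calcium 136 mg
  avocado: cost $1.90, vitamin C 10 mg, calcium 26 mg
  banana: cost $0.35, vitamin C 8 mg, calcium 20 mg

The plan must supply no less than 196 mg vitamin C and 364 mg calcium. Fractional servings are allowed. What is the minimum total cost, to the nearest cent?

$3.83

The cheapest plan sits at a corner of the feasible region — with two constraints it uses at most two foods.
strawberries only: max(196/63, 364/18) = 20.22 servings → $13.14.
spinach only: max(196/29, 364/136) = 6.759 servings → $7.10.
avocado only: max(196/10, 364/26) = 19.6 servings → $37.24.
banana only: max(196/8, 364/20) = 24.5 servings → $8.57.
strawberries + spinach with both tight: 2.001 servings and 2.412 servings → $3.83.
strawberries + avocado with both tight: 0.9986 servings and 13.31 servings → $25.94.
strawberries + banana with both tight: 0.9032 servings and 17.39 servings → $6.67.
spinach + avocado: the both-tight solution has a negative serving — not a feasible corner.
spinach + banana: the both-tight solution has a negative serving — not a feasible corner.
avocado + banana: intersection lies outside the first quadrant.
So the least-cost plan costs $3.83.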